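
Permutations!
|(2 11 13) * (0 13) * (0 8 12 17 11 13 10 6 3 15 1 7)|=28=|(0 10 6 3 15 1 7)(2 13)(8 12 17 11)|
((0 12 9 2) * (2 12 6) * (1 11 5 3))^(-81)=(1 3 5 11)(9 12)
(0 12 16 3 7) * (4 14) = [12, 1, 2, 7, 14, 5, 6, 0, 8, 9, 10, 11, 16, 13, 4, 15, 3] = (0 12 16 3 7)(4 14)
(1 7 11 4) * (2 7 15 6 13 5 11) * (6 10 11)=(1 15 10 11 4)(2 7)(5 6 13)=[0, 15, 7, 3, 1, 6, 13, 2, 8, 9, 11, 4, 12, 5, 14, 10]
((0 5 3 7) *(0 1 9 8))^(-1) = (0 8 9 1 7 3 5)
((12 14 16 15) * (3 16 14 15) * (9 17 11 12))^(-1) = (3 16)(9 15 12 11 17) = ((3 16)(9 17 11 12 15))^(-1)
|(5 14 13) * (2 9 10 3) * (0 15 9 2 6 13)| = 9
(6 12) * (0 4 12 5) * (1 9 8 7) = (0 4 12 6 5)(1 9 8 7) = [4, 9, 2, 3, 12, 0, 5, 1, 7, 8, 10, 11, 6]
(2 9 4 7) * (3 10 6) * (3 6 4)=[0, 1, 9, 10, 7, 5, 6, 2, 8, 3, 4]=(2 9 3 10 4 7)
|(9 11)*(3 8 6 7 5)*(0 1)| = 10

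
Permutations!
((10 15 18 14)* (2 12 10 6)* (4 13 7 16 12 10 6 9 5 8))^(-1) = ((2 10 15 18 14 9 5 8 4 13 7 16 12 6))^(-1) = (2 6 12 16 7 13 4 8 5 9 14 18 15 10)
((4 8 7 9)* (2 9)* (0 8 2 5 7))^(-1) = ((0 8)(2 9 4)(5 7))^(-1) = (0 8)(2 4 9)(5 7)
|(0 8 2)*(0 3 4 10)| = |(0 8 2 3 4 10)| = 6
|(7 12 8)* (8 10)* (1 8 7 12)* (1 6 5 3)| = |(1 8 12 10 7 6 5 3)| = 8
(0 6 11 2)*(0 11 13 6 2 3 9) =(0 2 11 3 9)(6 13) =[2, 1, 11, 9, 4, 5, 13, 7, 8, 0, 10, 3, 12, 6]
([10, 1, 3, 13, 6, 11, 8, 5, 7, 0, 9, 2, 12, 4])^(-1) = [9, 1, 11, 2, 13, 7, 4, 8, 6, 10, 0, 5, 12, 3]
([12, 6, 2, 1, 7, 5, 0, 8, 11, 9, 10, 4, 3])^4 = [6, 3, 2, 12, 4, 5, 1, 7, 8, 9, 10, 11, 0]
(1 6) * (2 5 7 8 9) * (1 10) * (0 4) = [4, 6, 5, 3, 0, 7, 10, 8, 9, 2, 1] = (0 4)(1 6 10)(2 5 7 8 9)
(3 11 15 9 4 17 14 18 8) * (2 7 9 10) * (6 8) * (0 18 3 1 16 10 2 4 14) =[18, 16, 7, 11, 17, 5, 8, 9, 1, 14, 4, 15, 12, 13, 3, 2, 10, 0, 6] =(0 18 6 8 1 16 10 4 17)(2 7 9 14 3 11 15)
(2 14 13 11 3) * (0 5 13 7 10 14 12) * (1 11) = [5, 11, 12, 2, 4, 13, 6, 10, 8, 9, 14, 3, 0, 1, 7] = (0 5 13 1 11 3 2 12)(7 10 14)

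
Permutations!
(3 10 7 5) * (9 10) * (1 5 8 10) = (1 5 3 9)(7 8 10) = [0, 5, 2, 9, 4, 3, 6, 8, 10, 1, 7]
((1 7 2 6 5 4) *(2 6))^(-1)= ((1 7 6 5 4))^(-1)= (1 4 5 6 7)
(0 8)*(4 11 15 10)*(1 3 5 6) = (0 8)(1 3 5 6)(4 11 15 10) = [8, 3, 2, 5, 11, 6, 1, 7, 0, 9, 4, 15, 12, 13, 14, 10]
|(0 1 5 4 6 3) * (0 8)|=|(0 1 5 4 6 3 8)|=7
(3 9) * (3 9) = (9) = [0, 1, 2, 3, 4, 5, 6, 7, 8, 9]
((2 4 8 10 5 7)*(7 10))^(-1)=(2 7 8 4)(5 10)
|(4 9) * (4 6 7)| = 4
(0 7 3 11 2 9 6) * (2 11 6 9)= [7, 1, 2, 6, 4, 5, 0, 3, 8, 9, 10, 11]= (11)(0 7 3 6)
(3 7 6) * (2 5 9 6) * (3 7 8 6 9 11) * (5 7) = (2 7)(3 8 6 5 11) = [0, 1, 7, 8, 4, 11, 5, 2, 6, 9, 10, 3]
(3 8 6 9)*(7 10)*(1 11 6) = (1 11 6 9 3 8)(7 10) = [0, 11, 2, 8, 4, 5, 9, 10, 1, 3, 7, 6]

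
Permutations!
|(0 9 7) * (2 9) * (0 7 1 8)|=5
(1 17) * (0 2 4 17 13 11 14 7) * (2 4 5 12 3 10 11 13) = (0 4 17 1 2 5 12 3 10 11 14 7) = [4, 2, 5, 10, 17, 12, 6, 0, 8, 9, 11, 14, 3, 13, 7, 15, 16, 1]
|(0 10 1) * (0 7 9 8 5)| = 7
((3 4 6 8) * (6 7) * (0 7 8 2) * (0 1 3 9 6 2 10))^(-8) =(0 2 3 8 6)(1 4 9 10 7)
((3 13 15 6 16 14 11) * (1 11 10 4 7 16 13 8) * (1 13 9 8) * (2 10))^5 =((1 11 3)(2 10 4 7 16 14)(6 9 8 13 15))^5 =(1 3 11)(2 14 16 7 4 10)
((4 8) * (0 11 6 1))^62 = (0 6)(1 11)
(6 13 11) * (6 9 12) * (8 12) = [0, 1, 2, 3, 4, 5, 13, 7, 12, 8, 10, 9, 6, 11] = (6 13 11 9 8 12)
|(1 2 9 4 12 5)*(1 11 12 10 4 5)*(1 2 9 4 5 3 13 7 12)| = 11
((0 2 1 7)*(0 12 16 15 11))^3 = (0 7 15 2 12 11 1 16)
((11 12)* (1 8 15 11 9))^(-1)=(1 9 12 11 15 8)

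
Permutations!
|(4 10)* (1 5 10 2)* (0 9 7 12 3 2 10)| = |(0 9 7 12 3 2 1 5)(4 10)| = 8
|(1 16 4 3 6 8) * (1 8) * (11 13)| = |(1 16 4 3 6)(11 13)| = 10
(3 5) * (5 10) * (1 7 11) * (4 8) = (1 7 11)(3 10 5)(4 8) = [0, 7, 2, 10, 8, 3, 6, 11, 4, 9, 5, 1]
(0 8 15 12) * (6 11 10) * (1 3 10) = [8, 3, 2, 10, 4, 5, 11, 7, 15, 9, 6, 1, 0, 13, 14, 12] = (0 8 15 12)(1 3 10 6 11)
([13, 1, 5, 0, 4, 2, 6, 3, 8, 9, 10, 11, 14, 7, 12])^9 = [13, 1, 5, 0, 4, 2, 6, 3, 8, 9, 10, 11, 14, 7, 12]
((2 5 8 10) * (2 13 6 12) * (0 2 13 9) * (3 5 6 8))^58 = (0 6 13 10)(2 12 8 9)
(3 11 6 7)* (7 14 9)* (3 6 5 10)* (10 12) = (3 11 5 12 10)(6 14 9 7) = [0, 1, 2, 11, 4, 12, 14, 6, 8, 7, 3, 5, 10, 13, 9]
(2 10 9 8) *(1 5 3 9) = [0, 5, 10, 9, 4, 3, 6, 7, 2, 8, 1] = (1 5 3 9 8 2 10)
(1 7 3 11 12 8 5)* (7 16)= [0, 16, 2, 11, 4, 1, 6, 3, 5, 9, 10, 12, 8, 13, 14, 15, 7]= (1 16 7 3 11 12 8 5)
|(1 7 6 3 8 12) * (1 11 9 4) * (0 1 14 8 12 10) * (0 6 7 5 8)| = 12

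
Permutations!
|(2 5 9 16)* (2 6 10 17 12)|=8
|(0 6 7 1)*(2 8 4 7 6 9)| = |(0 9 2 8 4 7 1)| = 7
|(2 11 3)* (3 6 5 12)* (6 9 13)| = |(2 11 9 13 6 5 12 3)| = 8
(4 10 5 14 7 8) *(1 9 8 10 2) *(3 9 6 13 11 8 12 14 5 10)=(1 6 13 11 8 4 2)(3 9 12 14 7)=[0, 6, 1, 9, 2, 5, 13, 3, 4, 12, 10, 8, 14, 11, 7]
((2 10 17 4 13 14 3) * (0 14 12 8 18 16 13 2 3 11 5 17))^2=(0 11 17 2)(4 10 14 5)(8 16 12 18 13)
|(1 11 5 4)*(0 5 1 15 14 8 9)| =|(0 5 4 15 14 8 9)(1 11)| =14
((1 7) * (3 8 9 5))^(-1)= ((1 7)(3 8 9 5))^(-1)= (1 7)(3 5 9 8)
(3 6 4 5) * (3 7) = (3 6 4 5 7) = [0, 1, 2, 6, 5, 7, 4, 3]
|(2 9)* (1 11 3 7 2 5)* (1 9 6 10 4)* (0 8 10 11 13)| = 30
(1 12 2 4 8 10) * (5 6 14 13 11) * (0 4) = (0 4 8 10 1 12 2)(5 6 14 13 11) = [4, 12, 0, 3, 8, 6, 14, 7, 10, 9, 1, 5, 2, 11, 13]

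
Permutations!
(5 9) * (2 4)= (2 4)(5 9)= [0, 1, 4, 3, 2, 9, 6, 7, 8, 5]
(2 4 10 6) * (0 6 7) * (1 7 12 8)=(0 6 2 4 10 12 8 1 7)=[6, 7, 4, 3, 10, 5, 2, 0, 1, 9, 12, 11, 8]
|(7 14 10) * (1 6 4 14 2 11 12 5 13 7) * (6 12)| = 11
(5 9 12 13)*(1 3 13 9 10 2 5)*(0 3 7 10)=(0 3 13 1 7 10 2 5)(9 12)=[3, 7, 5, 13, 4, 0, 6, 10, 8, 12, 2, 11, 9, 1]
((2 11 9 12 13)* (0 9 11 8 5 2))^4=((0 9 12 13)(2 8 5))^4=(13)(2 8 5)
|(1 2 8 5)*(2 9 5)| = |(1 9 5)(2 8)| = 6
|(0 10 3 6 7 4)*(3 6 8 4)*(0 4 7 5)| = 12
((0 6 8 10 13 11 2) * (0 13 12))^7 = ((0 6 8 10 12)(2 13 11))^7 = (0 8 12 6 10)(2 13 11)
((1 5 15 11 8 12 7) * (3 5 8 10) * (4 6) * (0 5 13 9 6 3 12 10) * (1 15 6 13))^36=(15)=((0 5 6 4 3 1 8 10 12 7 15 11)(9 13))^36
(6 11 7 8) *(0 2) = [2, 1, 0, 3, 4, 5, 11, 8, 6, 9, 10, 7] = (0 2)(6 11 7 8)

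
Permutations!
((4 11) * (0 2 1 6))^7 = ((0 2 1 6)(4 11))^7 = (0 6 1 2)(4 11)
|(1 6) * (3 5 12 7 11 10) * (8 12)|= |(1 6)(3 5 8 12 7 11 10)|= 14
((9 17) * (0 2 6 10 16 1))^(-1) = ((0 2 6 10 16 1)(9 17))^(-1) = (0 1 16 10 6 2)(9 17)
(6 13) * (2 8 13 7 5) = [0, 1, 8, 3, 4, 2, 7, 5, 13, 9, 10, 11, 12, 6] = (2 8 13 6 7 5)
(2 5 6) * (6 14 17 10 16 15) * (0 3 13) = (0 3 13)(2 5 14 17 10 16 15 6) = [3, 1, 5, 13, 4, 14, 2, 7, 8, 9, 16, 11, 12, 0, 17, 6, 15, 10]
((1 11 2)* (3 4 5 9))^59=((1 11 2)(3 4 5 9))^59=(1 2 11)(3 9 5 4)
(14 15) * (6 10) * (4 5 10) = [0, 1, 2, 3, 5, 10, 4, 7, 8, 9, 6, 11, 12, 13, 15, 14] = (4 5 10 6)(14 15)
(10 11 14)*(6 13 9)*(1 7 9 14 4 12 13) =(1 7 9 6)(4 12 13 14 10 11) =[0, 7, 2, 3, 12, 5, 1, 9, 8, 6, 11, 4, 13, 14, 10]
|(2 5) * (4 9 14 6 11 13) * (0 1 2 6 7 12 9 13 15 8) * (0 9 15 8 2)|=10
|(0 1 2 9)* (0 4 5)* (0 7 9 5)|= 7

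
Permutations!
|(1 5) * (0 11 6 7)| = 4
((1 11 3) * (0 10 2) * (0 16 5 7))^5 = ((0 10 2 16 5 7)(1 11 3))^5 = (0 7 5 16 2 10)(1 3 11)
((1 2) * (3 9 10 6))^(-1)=((1 2)(3 9 10 6))^(-1)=(1 2)(3 6 10 9)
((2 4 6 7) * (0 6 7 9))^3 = ((0 6 9)(2 4 7))^3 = (9)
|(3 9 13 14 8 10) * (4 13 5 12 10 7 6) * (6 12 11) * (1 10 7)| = 22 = |(1 10 3 9 5 11 6 4 13 14 8)(7 12)|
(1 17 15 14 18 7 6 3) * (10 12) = (1 17 15 14 18 7 6 3)(10 12) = [0, 17, 2, 1, 4, 5, 3, 6, 8, 9, 12, 11, 10, 13, 18, 14, 16, 15, 7]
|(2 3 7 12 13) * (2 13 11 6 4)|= 7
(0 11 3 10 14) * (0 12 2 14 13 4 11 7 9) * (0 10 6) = (0 7 9 10 13 4 11 3 6)(2 14 12) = [7, 1, 14, 6, 11, 5, 0, 9, 8, 10, 13, 3, 2, 4, 12]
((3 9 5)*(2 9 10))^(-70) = (10)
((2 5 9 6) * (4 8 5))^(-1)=((2 4 8 5 9 6))^(-1)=(2 6 9 5 8 4)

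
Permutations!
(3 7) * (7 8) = (3 8 7) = [0, 1, 2, 8, 4, 5, 6, 3, 7]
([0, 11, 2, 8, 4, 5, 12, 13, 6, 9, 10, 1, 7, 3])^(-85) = [0, 11, 2, 13, 4, 5, 8, 12, 3, 9, 10, 1, 6, 7]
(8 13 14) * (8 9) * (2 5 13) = (2 5 13 14 9 8) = [0, 1, 5, 3, 4, 13, 6, 7, 2, 8, 10, 11, 12, 14, 9]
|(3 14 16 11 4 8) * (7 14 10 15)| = |(3 10 15 7 14 16 11 4 8)| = 9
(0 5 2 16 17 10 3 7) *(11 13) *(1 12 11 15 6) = (0 5 2 16 17 10 3 7)(1 12 11 13 15 6) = [5, 12, 16, 7, 4, 2, 1, 0, 8, 9, 3, 13, 11, 15, 14, 6, 17, 10]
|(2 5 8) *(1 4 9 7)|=12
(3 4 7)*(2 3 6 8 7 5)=(2 3 4 5)(6 8 7)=[0, 1, 3, 4, 5, 2, 8, 6, 7]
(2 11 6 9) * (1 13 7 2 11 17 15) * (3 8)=(1 13 7 2 17 15)(3 8)(6 9 11)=[0, 13, 17, 8, 4, 5, 9, 2, 3, 11, 10, 6, 12, 7, 14, 1, 16, 15]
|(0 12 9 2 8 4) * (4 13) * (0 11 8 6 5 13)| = 10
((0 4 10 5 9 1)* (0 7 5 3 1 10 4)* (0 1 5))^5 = (0 7 1)(3 5 9 10)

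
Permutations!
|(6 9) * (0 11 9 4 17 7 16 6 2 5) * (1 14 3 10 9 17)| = |(0 11 17 7 16 6 4 1 14 3 10 9 2 5)| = 14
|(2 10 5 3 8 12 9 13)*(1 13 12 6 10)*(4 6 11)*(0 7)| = 42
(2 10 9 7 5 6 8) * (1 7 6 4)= (1 7 5 4)(2 10 9 6 8)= [0, 7, 10, 3, 1, 4, 8, 5, 2, 6, 9]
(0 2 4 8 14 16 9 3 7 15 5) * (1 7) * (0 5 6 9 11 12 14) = [2, 7, 4, 1, 8, 5, 9, 15, 0, 3, 10, 12, 14, 13, 16, 6, 11] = (0 2 4 8)(1 7 15 6 9 3)(11 12 14 16)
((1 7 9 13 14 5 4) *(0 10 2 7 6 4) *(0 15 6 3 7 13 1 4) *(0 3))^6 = (0 15)(1 5)(2 3)(6 10)(7 13)(9 14)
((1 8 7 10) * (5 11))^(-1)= (1 10 7 8)(5 11)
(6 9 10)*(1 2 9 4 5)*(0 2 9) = (0 2)(1 9 10 6 4 5) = [2, 9, 0, 3, 5, 1, 4, 7, 8, 10, 6]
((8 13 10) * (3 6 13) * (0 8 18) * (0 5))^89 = (0 8 3 6 13 10 18 5)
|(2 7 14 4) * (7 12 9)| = |(2 12 9 7 14 4)| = 6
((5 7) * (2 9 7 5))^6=(9)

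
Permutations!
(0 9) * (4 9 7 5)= (0 7 5 4 9)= [7, 1, 2, 3, 9, 4, 6, 5, 8, 0]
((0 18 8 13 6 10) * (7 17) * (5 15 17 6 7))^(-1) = ((0 18 8 13 7 6 10)(5 15 17))^(-1) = (0 10 6 7 13 8 18)(5 17 15)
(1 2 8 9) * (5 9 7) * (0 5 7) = (0 5 9 1 2 8) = [5, 2, 8, 3, 4, 9, 6, 7, 0, 1]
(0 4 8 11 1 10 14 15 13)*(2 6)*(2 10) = (0 4 8 11 1 2 6 10 14 15 13) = [4, 2, 6, 3, 8, 5, 10, 7, 11, 9, 14, 1, 12, 0, 15, 13]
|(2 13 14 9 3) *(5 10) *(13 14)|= 4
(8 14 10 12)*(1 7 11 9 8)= (1 7 11 9 8 14 10 12)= [0, 7, 2, 3, 4, 5, 6, 11, 14, 8, 12, 9, 1, 13, 10]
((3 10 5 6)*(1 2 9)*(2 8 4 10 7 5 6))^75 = (1 3)(2 10)(4 5)(6 9)(7 8)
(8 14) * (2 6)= (2 6)(8 14)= [0, 1, 6, 3, 4, 5, 2, 7, 14, 9, 10, 11, 12, 13, 8]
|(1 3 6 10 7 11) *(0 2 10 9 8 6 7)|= 12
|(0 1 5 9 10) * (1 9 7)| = |(0 9 10)(1 5 7)| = 3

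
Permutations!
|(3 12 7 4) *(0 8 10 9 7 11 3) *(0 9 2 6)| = |(0 8 10 2 6)(3 12 11)(4 9 7)| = 15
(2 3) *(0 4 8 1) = (0 4 8 1)(2 3) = [4, 0, 3, 2, 8, 5, 6, 7, 1]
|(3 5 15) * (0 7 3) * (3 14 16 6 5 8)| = |(0 7 14 16 6 5 15)(3 8)| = 14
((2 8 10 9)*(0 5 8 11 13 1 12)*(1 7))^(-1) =(0 12 1 7 13 11 2 9 10 8 5)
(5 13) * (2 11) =(2 11)(5 13) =[0, 1, 11, 3, 4, 13, 6, 7, 8, 9, 10, 2, 12, 5]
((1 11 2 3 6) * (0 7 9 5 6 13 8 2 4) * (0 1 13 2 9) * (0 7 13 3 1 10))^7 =((0 13 8 9 5 6 3 2 1 11 4 10))^7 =(0 2 8 11 5 10 3 13 1 9 4 6)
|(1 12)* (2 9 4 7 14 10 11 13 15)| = 18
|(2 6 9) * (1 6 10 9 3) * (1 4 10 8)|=|(1 6 3 4 10 9 2 8)|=8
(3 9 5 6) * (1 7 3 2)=(1 7 3 9 5 6 2)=[0, 7, 1, 9, 4, 6, 2, 3, 8, 5]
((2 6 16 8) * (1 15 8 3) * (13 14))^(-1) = (1 3 16 6 2 8 15)(13 14)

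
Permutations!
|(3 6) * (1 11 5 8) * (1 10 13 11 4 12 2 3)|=30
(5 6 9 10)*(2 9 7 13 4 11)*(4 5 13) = (2 9 10 13 5 6 7 4 11) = [0, 1, 9, 3, 11, 6, 7, 4, 8, 10, 13, 2, 12, 5]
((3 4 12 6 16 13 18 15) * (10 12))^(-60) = ((3 4 10 12 6 16 13 18 15))^(-60) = (3 12 13)(4 6 18)(10 16 15)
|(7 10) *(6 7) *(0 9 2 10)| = 6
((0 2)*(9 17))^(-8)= ((0 2)(9 17))^(-8)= (17)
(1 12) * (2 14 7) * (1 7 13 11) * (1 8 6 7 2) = [0, 12, 14, 3, 4, 5, 7, 1, 6, 9, 10, 8, 2, 11, 13] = (1 12 2 14 13 11 8 6 7)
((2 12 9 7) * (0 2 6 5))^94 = ((0 2 12 9 7 6 5))^94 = (0 9 5 12 6 2 7)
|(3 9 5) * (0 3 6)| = 5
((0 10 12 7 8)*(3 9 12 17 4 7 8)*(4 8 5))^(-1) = (0 8 17 10)(3 7 4 5 12 9)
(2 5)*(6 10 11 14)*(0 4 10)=(0 4 10 11 14 6)(2 5)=[4, 1, 5, 3, 10, 2, 0, 7, 8, 9, 11, 14, 12, 13, 6]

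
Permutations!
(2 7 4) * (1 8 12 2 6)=[0, 8, 7, 3, 6, 5, 1, 4, 12, 9, 10, 11, 2]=(1 8 12 2 7 4 6)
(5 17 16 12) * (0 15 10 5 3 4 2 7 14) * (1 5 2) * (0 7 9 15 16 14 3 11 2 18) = (0 16 12 11 2 9 15 10 18)(1 5 17 14 7 3 4) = [16, 5, 9, 4, 1, 17, 6, 3, 8, 15, 18, 2, 11, 13, 7, 10, 12, 14, 0]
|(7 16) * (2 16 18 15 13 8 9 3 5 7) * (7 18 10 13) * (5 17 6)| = |(2 16)(3 17 6 5 18 15 7 10 13 8 9)| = 22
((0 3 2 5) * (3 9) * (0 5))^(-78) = (0 3)(2 9)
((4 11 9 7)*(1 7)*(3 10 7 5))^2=((1 5 3 10 7 4 11 9))^2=(1 3 7 11)(4 9 5 10)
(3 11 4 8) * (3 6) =[0, 1, 2, 11, 8, 5, 3, 7, 6, 9, 10, 4] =(3 11 4 8 6)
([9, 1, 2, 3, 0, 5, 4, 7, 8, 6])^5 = (0 9 6 4)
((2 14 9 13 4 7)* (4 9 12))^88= ((2 14 12 4 7)(9 13))^88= (2 4 14 7 12)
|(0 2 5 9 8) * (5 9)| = 4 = |(0 2 9 8)|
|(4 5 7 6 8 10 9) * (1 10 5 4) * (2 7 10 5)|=|(1 5 10 9)(2 7 6 8)|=4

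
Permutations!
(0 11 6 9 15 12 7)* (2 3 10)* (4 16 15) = (0 11 6 9 4 16 15 12 7)(2 3 10) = [11, 1, 3, 10, 16, 5, 9, 0, 8, 4, 2, 6, 7, 13, 14, 12, 15]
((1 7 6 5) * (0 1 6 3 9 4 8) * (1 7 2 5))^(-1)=((0 7 3 9 4 8)(1 2 5 6))^(-1)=(0 8 4 9 3 7)(1 6 5 2)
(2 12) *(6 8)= [0, 1, 12, 3, 4, 5, 8, 7, 6, 9, 10, 11, 2]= (2 12)(6 8)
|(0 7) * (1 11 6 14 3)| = 10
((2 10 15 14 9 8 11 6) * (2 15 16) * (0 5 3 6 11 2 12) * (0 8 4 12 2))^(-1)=((0 5 3 6 15 14 9 4 12 8)(2 10 16))^(-1)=(0 8 12 4 9 14 15 6 3 5)(2 16 10)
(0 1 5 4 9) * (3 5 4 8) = [1, 4, 2, 5, 9, 8, 6, 7, 3, 0] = (0 1 4 9)(3 5 8)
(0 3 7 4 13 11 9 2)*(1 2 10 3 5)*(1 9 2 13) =(0 5 9 10 3 7 4 1 13 11 2) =[5, 13, 0, 7, 1, 9, 6, 4, 8, 10, 3, 2, 12, 11]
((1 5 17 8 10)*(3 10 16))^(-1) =(1 10 3 16 8 17 5)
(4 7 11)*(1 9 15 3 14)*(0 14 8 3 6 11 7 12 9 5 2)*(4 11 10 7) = (0 14 1 5 2)(3 8)(4 12 9 15 6 10 7) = [14, 5, 0, 8, 12, 2, 10, 4, 3, 15, 7, 11, 9, 13, 1, 6]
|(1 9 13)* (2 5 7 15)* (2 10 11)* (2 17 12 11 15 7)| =|(1 9 13)(2 5)(10 15)(11 17 12)| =6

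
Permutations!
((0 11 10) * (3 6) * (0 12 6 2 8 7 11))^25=(2 8 7 11 10 12 6 3)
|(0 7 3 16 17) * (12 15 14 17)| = 8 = |(0 7 3 16 12 15 14 17)|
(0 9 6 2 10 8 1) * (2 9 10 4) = (0 10 8 1)(2 4)(6 9) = [10, 0, 4, 3, 2, 5, 9, 7, 1, 6, 8]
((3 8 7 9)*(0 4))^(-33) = (0 4)(3 9 7 8)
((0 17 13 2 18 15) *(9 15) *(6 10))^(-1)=(0 15 9 18 2 13 17)(6 10)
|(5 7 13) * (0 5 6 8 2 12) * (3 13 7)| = 8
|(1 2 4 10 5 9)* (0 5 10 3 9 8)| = 15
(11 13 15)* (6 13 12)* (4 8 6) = (4 8 6 13 15 11 12) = [0, 1, 2, 3, 8, 5, 13, 7, 6, 9, 10, 12, 4, 15, 14, 11]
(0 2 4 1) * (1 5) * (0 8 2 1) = (0 1 8 2 4 5) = [1, 8, 4, 3, 5, 0, 6, 7, 2]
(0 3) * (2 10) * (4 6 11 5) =[3, 1, 10, 0, 6, 4, 11, 7, 8, 9, 2, 5] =(0 3)(2 10)(4 6 11 5)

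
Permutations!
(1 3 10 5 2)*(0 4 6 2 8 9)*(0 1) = (0 4 6 2)(1 3 10 5 8 9) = [4, 3, 0, 10, 6, 8, 2, 7, 9, 1, 5]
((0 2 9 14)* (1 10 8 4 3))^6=((0 2 9 14)(1 10 8 4 3))^6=(0 9)(1 10 8 4 3)(2 14)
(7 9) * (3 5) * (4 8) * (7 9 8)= (9)(3 5)(4 7 8)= [0, 1, 2, 5, 7, 3, 6, 8, 4, 9]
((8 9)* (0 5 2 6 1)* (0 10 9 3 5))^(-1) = ((1 10 9 8 3 5 2 6))^(-1) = (1 6 2 5 3 8 9 10)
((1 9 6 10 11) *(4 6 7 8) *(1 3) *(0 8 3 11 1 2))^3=(11)(0 6 9 2 4 1 3 8 10 7)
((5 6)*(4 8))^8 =(8) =((4 8)(5 6))^8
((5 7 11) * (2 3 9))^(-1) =((2 3 9)(5 7 11))^(-1) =(2 9 3)(5 11 7)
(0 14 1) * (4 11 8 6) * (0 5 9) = (0 14 1 5 9)(4 11 8 6) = [14, 5, 2, 3, 11, 9, 4, 7, 6, 0, 10, 8, 12, 13, 1]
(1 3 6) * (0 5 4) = [5, 3, 2, 6, 0, 4, 1] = (0 5 4)(1 3 6)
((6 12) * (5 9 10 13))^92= (13)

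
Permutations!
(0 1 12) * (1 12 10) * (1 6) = (0 12)(1 10 6) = [12, 10, 2, 3, 4, 5, 1, 7, 8, 9, 6, 11, 0]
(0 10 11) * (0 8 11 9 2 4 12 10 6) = (0 6)(2 4 12 10 9)(8 11) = [6, 1, 4, 3, 12, 5, 0, 7, 11, 2, 9, 8, 10]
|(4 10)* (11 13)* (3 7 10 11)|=6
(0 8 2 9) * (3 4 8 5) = (0 5 3 4 8 2 9) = [5, 1, 9, 4, 8, 3, 6, 7, 2, 0]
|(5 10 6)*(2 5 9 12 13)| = |(2 5 10 6 9 12 13)| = 7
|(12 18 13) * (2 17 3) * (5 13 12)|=6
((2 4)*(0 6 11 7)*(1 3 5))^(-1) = (0 7 11 6)(1 5 3)(2 4) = ((0 6 11 7)(1 3 5)(2 4))^(-1)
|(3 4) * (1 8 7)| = 6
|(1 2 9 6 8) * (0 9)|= |(0 9 6 8 1 2)|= 6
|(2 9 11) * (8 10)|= |(2 9 11)(8 10)|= 6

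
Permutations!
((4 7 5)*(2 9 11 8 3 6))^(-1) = ((2 9 11 8 3 6)(4 7 5))^(-1) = (2 6 3 8 11 9)(4 5 7)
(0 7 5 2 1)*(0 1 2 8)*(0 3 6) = (0 7 5 8 3 6) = [7, 1, 2, 6, 4, 8, 0, 5, 3]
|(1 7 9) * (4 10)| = 6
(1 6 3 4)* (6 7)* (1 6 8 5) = (1 7 8 5)(3 4 6) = [0, 7, 2, 4, 6, 1, 3, 8, 5]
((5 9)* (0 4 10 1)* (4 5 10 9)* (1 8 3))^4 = (0 10)(1 9)(3 4)(5 8)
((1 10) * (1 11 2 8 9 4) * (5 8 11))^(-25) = (1 4 9 8 5 10)(2 11)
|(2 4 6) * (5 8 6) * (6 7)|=6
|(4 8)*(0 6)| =|(0 6)(4 8)| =2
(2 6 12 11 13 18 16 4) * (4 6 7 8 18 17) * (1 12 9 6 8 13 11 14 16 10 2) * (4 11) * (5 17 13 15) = (1 12 14 16 8 18 10 2 7 15 5 17 11 4)(6 9) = [0, 12, 7, 3, 1, 17, 9, 15, 18, 6, 2, 4, 14, 13, 16, 5, 8, 11, 10]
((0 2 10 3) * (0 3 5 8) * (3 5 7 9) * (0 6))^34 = ((0 2 10 7 9 3 5 8 6))^34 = (0 8 3 7 2 6 5 9 10)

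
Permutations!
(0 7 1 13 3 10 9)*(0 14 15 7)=[0, 13, 2, 10, 4, 5, 6, 1, 8, 14, 9, 11, 12, 3, 15, 7]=(1 13 3 10 9 14 15 7)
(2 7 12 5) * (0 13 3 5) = [13, 1, 7, 5, 4, 2, 6, 12, 8, 9, 10, 11, 0, 3] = (0 13 3 5 2 7 12)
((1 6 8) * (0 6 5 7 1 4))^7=((0 6 8 4)(1 5 7))^7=(0 4 8 6)(1 5 7)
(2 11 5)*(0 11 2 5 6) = (0 11 6) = [11, 1, 2, 3, 4, 5, 0, 7, 8, 9, 10, 6]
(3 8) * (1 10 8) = (1 10 8 3) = [0, 10, 2, 1, 4, 5, 6, 7, 3, 9, 8]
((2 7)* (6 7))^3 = (7)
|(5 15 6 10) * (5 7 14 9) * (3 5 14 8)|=14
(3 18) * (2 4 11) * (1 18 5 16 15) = (1 18 3 5 16 15)(2 4 11) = [0, 18, 4, 5, 11, 16, 6, 7, 8, 9, 10, 2, 12, 13, 14, 1, 15, 17, 3]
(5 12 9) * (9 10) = (5 12 10 9) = [0, 1, 2, 3, 4, 12, 6, 7, 8, 5, 9, 11, 10]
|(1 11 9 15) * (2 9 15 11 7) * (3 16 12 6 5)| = |(1 7 2 9 11 15)(3 16 12 6 5)| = 30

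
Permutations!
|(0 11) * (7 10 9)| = 6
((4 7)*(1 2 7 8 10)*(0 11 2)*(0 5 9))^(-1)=(0 9 5 1 10 8 4 7 2 11)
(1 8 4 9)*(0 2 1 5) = (0 2 1 8 4 9 5) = [2, 8, 1, 3, 9, 0, 6, 7, 4, 5]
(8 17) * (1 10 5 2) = (1 10 5 2)(8 17) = [0, 10, 1, 3, 4, 2, 6, 7, 17, 9, 5, 11, 12, 13, 14, 15, 16, 8]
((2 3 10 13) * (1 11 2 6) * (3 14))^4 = (1 3)(2 13)(6 14)(10 11)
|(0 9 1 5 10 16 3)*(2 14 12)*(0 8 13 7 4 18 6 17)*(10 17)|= 45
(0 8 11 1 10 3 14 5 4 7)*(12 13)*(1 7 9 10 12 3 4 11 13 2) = [8, 12, 1, 14, 9, 11, 6, 0, 13, 10, 4, 7, 2, 3, 5] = (0 8 13 3 14 5 11 7)(1 12 2)(4 9 10)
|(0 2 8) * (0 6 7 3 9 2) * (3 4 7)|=|(2 8 6 3 9)(4 7)|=10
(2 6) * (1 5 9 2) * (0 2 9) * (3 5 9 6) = (0 2 3 5)(1 9 6) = [2, 9, 3, 5, 4, 0, 1, 7, 8, 6]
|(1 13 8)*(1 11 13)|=3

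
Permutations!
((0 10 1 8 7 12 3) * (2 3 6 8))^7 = (0 1 3 10 2)(6 12 7 8)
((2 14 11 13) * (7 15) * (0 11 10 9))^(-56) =((0 11 13 2 14 10 9)(7 15))^(-56) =(15)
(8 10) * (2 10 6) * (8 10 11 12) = (2 11 12 8 6) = [0, 1, 11, 3, 4, 5, 2, 7, 6, 9, 10, 12, 8]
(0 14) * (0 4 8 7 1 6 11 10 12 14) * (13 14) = (1 6 11 10 12 13 14 4 8 7) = [0, 6, 2, 3, 8, 5, 11, 1, 7, 9, 12, 10, 13, 14, 4]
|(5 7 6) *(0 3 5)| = 5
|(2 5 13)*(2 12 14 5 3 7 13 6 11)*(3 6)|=6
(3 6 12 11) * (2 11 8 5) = (2 11 3 6 12 8 5) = [0, 1, 11, 6, 4, 2, 12, 7, 5, 9, 10, 3, 8]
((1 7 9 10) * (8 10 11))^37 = (1 7 9 11 8 10)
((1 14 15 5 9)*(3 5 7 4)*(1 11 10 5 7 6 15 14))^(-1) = (3 4 7)(5 10 11 9)(6 15)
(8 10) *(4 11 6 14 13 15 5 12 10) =(4 11 6 14 13 15 5 12 10 8) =[0, 1, 2, 3, 11, 12, 14, 7, 4, 9, 8, 6, 10, 15, 13, 5]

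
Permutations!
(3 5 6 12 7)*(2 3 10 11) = [0, 1, 3, 5, 4, 6, 12, 10, 8, 9, 11, 2, 7] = (2 3 5 6 12 7 10 11)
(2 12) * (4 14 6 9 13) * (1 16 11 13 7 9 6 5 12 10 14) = [0, 16, 10, 3, 1, 12, 6, 9, 8, 7, 14, 13, 2, 4, 5, 15, 11] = (1 16 11 13 4)(2 10 14 5 12)(7 9)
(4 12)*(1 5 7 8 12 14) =[0, 5, 2, 3, 14, 7, 6, 8, 12, 9, 10, 11, 4, 13, 1] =(1 5 7 8 12 4 14)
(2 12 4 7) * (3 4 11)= (2 12 11 3 4 7)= [0, 1, 12, 4, 7, 5, 6, 2, 8, 9, 10, 3, 11]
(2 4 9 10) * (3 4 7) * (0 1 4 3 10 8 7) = (0 1 4 9 8 7 10 2) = [1, 4, 0, 3, 9, 5, 6, 10, 7, 8, 2]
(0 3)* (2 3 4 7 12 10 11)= (0 4 7 12 10 11 2 3)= [4, 1, 3, 0, 7, 5, 6, 12, 8, 9, 11, 2, 10]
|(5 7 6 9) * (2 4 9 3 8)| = 8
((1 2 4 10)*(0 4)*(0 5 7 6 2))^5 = ((0 4 10 1)(2 5 7 6))^5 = (0 4 10 1)(2 5 7 6)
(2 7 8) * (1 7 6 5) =(1 7 8 2 6 5) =[0, 7, 6, 3, 4, 1, 5, 8, 2]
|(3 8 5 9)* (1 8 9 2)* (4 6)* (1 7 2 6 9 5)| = 10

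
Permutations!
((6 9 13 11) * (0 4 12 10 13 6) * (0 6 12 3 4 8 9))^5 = ((0 8 9 12 10 13 11 6)(3 4))^5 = (0 13 9 6 10 8 11 12)(3 4)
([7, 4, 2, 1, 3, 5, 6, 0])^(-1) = [7, 3, 2, 4, 1, 5, 6, 0]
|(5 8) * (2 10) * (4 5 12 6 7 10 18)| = 9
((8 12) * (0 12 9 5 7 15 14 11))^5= (0 7 12 15 8 14 9 11 5)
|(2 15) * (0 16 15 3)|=5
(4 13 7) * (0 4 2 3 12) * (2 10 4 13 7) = (0 13 2 3 12)(4 7 10) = [13, 1, 3, 12, 7, 5, 6, 10, 8, 9, 4, 11, 0, 2]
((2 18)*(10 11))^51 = (2 18)(10 11)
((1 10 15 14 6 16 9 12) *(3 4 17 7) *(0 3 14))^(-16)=((0 3 4 17 7 14 6 16 9 12 1 10 15))^(-16)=(0 1 16 7 3 10 9 14 4 15 12 6 17)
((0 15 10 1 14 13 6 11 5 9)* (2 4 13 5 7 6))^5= ((0 15 10 1 14 5 9)(2 4 13)(6 11 7))^5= (0 5 1 15 9 14 10)(2 13 4)(6 7 11)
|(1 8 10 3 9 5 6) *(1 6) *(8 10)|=|(1 10 3 9 5)|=5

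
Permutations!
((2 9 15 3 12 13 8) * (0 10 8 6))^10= ((0 10 8 2 9 15 3 12 13 6))^10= (15)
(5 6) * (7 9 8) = [0, 1, 2, 3, 4, 6, 5, 9, 7, 8] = (5 6)(7 9 8)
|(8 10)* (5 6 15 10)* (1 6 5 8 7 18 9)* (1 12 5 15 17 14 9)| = 11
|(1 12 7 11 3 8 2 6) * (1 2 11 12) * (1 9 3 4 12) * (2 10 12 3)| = |(1 9 2 6 10 12 7)(3 8 11 4)| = 28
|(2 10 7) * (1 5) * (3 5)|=|(1 3 5)(2 10 7)|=3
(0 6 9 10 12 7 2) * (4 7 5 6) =(0 4 7 2)(5 6 9 10 12) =[4, 1, 0, 3, 7, 6, 9, 2, 8, 10, 12, 11, 5]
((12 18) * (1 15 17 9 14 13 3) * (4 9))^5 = ((1 15 17 4 9 14 13 3)(12 18))^5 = (1 14 17 3 9 15 13 4)(12 18)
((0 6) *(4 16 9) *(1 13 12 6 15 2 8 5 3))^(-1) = ((0 15 2 8 5 3 1 13 12 6)(4 16 9))^(-1) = (0 6 12 13 1 3 5 8 2 15)(4 9 16)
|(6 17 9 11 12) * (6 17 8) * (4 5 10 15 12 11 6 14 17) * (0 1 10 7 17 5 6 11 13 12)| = 44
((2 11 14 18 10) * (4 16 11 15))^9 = (2 15 4 16 11 14 18 10)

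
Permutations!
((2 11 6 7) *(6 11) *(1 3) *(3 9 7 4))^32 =(11)(1 6 9 4 7 3 2)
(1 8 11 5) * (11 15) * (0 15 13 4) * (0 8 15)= (1 15 11 5)(4 8 13)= [0, 15, 2, 3, 8, 1, 6, 7, 13, 9, 10, 5, 12, 4, 14, 11]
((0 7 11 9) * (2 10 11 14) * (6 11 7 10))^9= ((0 10 7 14 2 6 11 9))^9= (0 10 7 14 2 6 11 9)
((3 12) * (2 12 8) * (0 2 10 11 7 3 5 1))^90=((0 2 12 5 1)(3 8 10 11 7))^90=(12)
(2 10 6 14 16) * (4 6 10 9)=(2 9 4 6 14 16)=[0, 1, 9, 3, 6, 5, 14, 7, 8, 4, 10, 11, 12, 13, 16, 15, 2]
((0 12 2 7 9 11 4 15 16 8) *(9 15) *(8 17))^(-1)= (0 8 17 16 15 7 2 12)(4 11 9)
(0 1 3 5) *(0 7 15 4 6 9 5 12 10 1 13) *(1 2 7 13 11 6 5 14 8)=(0 11 6 9 14 8 1 3 12 10 2 7 15 4 5 13)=[11, 3, 7, 12, 5, 13, 9, 15, 1, 14, 2, 6, 10, 0, 8, 4]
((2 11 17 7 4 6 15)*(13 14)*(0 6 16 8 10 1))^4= ((0 6 15 2 11 17 7 4 16 8 10 1)(13 14))^4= (0 11 16)(1 2 4)(6 17 8)(7 10 15)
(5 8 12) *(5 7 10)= [0, 1, 2, 3, 4, 8, 6, 10, 12, 9, 5, 11, 7]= (5 8 12 7 10)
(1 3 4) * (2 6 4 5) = (1 3 5 2 6 4) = [0, 3, 6, 5, 1, 2, 4]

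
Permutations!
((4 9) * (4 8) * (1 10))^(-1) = (1 10)(4 8 9)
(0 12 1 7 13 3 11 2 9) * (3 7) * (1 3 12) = (0 1 12 3 11 2 9)(7 13) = [1, 12, 9, 11, 4, 5, 6, 13, 8, 0, 10, 2, 3, 7]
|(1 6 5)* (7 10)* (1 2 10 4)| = 7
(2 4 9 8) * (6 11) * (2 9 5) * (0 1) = (0 1)(2 4 5)(6 11)(8 9) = [1, 0, 4, 3, 5, 2, 11, 7, 9, 8, 10, 6]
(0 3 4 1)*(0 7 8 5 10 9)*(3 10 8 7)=[10, 3, 2, 4, 1, 8, 6, 7, 5, 0, 9]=(0 10 9)(1 3 4)(5 8)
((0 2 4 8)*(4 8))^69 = ((0 2 8))^69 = (8)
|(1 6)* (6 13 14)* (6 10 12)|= |(1 13 14 10 12 6)|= 6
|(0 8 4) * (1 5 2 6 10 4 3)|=9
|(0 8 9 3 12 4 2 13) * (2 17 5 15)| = |(0 8 9 3 12 4 17 5 15 2 13)| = 11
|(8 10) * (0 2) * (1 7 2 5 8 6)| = |(0 5 8 10 6 1 7 2)| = 8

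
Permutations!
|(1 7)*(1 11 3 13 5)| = |(1 7 11 3 13 5)| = 6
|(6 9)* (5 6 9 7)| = 3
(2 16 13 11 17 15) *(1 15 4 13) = (1 15 2 16)(4 13 11 17) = [0, 15, 16, 3, 13, 5, 6, 7, 8, 9, 10, 17, 12, 11, 14, 2, 1, 4]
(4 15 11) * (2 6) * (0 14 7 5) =[14, 1, 6, 3, 15, 0, 2, 5, 8, 9, 10, 4, 12, 13, 7, 11] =(0 14 7 5)(2 6)(4 15 11)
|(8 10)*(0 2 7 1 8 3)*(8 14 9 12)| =10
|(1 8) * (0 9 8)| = |(0 9 8 1)| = 4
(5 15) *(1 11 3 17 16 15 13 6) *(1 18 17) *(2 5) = (1 11 3)(2 5 13 6 18 17 16 15) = [0, 11, 5, 1, 4, 13, 18, 7, 8, 9, 10, 3, 12, 6, 14, 2, 15, 16, 17]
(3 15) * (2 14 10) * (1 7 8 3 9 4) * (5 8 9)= (1 7 9 4)(2 14 10)(3 15 5 8)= [0, 7, 14, 15, 1, 8, 6, 9, 3, 4, 2, 11, 12, 13, 10, 5]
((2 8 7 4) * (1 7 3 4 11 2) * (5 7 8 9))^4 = (2 11 7 5 9)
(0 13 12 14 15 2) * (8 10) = (0 13 12 14 15 2)(8 10) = [13, 1, 0, 3, 4, 5, 6, 7, 10, 9, 8, 11, 14, 12, 15, 2]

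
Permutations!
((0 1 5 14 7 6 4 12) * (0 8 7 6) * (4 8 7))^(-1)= ((0 1 5 14 6 8 4 12 7))^(-1)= (0 7 12 4 8 6 14 5 1)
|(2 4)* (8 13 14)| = 6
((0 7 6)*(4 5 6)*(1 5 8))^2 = ((0 7 4 8 1 5 6))^2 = (0 4 1 6 7 8 5)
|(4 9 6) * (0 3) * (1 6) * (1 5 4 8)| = 6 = |(0 3)(1 6 8)(4 9 5)|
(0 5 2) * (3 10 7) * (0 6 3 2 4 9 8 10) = (0 5 4 9 8 10 7 2 6 3) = [5, 1, 6, 0, 9, 4, 3, 2, 10, 8, 7]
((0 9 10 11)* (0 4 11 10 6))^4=((0 9 6)(4 11))^4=(11)(0 9 6)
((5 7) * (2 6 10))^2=((2 6 10)(5 7))^2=(2 10 6)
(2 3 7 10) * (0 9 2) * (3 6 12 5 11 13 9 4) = (0 4 3 7 10)(2 6 12 5 11 13 9) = [4, 1, 6, 7, 3, 11, 12, 10, 8, 2, 0, 13, 5, 9]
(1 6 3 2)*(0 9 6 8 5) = [9, 8, 1, 2, 4, 0, 3, 7, 5, 6] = (0 9 6 3 2 1 8 5)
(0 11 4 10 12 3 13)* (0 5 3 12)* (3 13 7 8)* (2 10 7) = [11, 1, 10, 2, 7, 13, 6, 8, 3, 9, 0, 4, 12, 5] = (0 11 4 7 8 3 2 10)(5 13)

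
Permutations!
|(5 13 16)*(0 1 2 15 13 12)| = |(0 1 2 15 13 16 5 12)| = 8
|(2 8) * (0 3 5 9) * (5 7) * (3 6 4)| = 14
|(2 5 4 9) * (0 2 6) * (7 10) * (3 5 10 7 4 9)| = |(0 2 10 4 3 5 9 6)| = 8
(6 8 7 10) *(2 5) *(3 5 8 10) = (2 8 7 3 5)(6 10) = [0, 1, 8, 5, 4, 2, 10, 3, 7, 9, 6]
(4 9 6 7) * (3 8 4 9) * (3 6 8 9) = (3 9 8 4 6 7) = [0, 1, 2, 9, 6, 5, 7, 3, 4, 8]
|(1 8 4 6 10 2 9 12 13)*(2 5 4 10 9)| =9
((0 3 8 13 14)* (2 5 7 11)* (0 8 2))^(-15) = ((0 3 2 5 7 11)(8 13 14))^(-15) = (14)(0 5)(2 11)(3 7)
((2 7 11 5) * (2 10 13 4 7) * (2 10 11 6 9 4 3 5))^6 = (13)(4 6)(7 9)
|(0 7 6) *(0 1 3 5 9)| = |(0 7 6 1 3 5 9)| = 7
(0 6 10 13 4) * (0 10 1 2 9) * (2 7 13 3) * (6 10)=(0 10 3 2 9)(1 7 13 4 6)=[10, 7, 9, 2, 6, 5, 1, 13, 8, 0, 3, 11, 12, 4]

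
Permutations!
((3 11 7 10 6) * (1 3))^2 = (1 11 10)(3 7 6)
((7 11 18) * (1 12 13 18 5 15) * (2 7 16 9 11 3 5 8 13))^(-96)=(18)(1 2 3 15 12 7 5)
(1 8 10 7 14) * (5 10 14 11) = (1 8 14)(5 10 7 11) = [0, 8, 2, 3, 4, 10, 6, 11, 14, 9, 7, 5, 12, 13, 1]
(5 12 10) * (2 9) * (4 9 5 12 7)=(2 5 7 4 9)(10 12)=[0, 1, 5, 3, 9, 7, 6, 4, 8, 2, 12, 11, 10]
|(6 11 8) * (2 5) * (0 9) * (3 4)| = 6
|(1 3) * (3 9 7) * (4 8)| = |(1 9 7 3)(4 8)| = 4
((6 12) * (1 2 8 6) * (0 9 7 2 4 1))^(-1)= (0 12 6 8 2 7 9)(1 4)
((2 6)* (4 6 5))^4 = (6)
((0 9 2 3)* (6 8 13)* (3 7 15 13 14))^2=((0 9 2 7 15 13 6 8 14 3))^2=(0 2 15 6 14)(3 9 7 13 8)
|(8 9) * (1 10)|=|(1 10)(8 9)|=2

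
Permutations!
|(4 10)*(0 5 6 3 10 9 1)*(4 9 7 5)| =|(0 4 7 5 6 3 10 9 1)| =9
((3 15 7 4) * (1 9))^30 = ((1 9)(3 15 7 4))^30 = (3 7)(4 15)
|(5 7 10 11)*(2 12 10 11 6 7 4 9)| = 9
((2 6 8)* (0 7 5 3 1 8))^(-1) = (0 6 2 8 1 3 5 7)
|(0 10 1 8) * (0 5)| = 5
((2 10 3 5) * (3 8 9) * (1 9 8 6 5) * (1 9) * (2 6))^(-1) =((2 10)(3 9)(5 6))^(-1) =(2 10)(3 9)(5 6)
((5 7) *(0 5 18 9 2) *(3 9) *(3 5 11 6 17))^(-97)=((0 11 6 17 3 9 2)(5 7 18))^(-97)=(0 11 6 17 3 9 2)(5 18 7)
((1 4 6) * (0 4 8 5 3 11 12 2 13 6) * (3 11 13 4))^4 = (0 1 12 3 8 2 13 5 4 6 11)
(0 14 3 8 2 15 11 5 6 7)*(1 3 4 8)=[14, 3, 15, 1, 8, 6, 7, 0, 2, 9, 10, 5, 12, 13, 4, 11]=(0 14 4 8 2 15 11 5 6 7)(1 3)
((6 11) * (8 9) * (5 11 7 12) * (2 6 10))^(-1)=(2 10 11 5 12 7 6)(8 9)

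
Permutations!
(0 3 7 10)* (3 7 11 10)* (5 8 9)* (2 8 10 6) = [7, 1, 8, 11, 4, 10, 2, 3, 9, 5, 0, 6] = (0 7 3 11 6 2 8 9 5 10)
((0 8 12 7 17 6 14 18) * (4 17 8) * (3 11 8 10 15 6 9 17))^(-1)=(0 18 14 6 15 10 7 12 8 11 3 4)(9 17)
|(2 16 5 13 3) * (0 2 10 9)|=|(0 2 16 5 13 3 10 9)|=8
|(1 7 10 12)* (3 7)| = |(1 3 7 10 12)| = 5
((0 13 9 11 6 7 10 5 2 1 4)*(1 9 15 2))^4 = ((0 13 15 2 9 11 6 7 10 5 1 4))^4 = (0 9 10)(1 15 6)(2 7 4)(5 13 11)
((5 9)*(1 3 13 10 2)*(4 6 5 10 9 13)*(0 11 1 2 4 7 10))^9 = (0 13 6 10 3 11 9 5 4 7 1)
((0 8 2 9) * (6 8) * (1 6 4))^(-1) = (0 9 2 8 6 1 4)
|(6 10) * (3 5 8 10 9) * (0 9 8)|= |(0 9 3 5)(6 8 10)|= 12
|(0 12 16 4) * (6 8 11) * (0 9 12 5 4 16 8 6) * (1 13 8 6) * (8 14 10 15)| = 13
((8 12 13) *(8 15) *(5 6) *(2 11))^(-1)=(2 11)(5 6)(8 15 13 12)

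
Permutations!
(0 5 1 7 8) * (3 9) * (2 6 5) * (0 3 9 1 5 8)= (9)(0 2 6 8 3 1 7)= [2, 7, 6, 1, 4, 5, 8, 0, 3, 9]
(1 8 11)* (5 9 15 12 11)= [0, 8, 2, 3, 4, 9, 6, 7, 5, 15, 10, 1, 11, 13, 14, 12]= (1 8 5 9 15 12 11)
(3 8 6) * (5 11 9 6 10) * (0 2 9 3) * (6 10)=(0 2 9 10 5 11 3 8 6)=[2, 1, 9, 8, 4, 11, 0, 7, 6, 10, 5, 3]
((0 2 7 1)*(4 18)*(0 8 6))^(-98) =((0 2 7 1 8 6)(4 18))^(-98) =(18)(0 8 7)(1 2 6)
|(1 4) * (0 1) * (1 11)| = 4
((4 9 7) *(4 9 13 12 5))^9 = (4 13 12 5)(7 9)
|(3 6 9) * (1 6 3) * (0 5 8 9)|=|(0 5 8 9 1 6)|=6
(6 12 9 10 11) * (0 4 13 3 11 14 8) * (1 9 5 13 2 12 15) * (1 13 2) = (0 4 1 9 10 14 8)(2 12 5)(3 11 6 15 13) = [4, 9, 12, 11, 1, 2, 15, 7, 0, 10, 14, 6, 5, 3, 8, 13]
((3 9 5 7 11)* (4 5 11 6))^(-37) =((3 9 11)(4 5 7 6))^(-37) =(3 11 9)(4 6 7 5)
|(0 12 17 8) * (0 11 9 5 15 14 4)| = 10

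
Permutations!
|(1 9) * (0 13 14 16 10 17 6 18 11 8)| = |(0 13 14 16 10 17 6 18 11 8)(1 9)| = 10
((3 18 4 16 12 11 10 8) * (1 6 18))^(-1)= ((1 6 18 4 16 12 11 10 8 3))^(-1)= (1 3 8 10 11 12 16 4 18 6)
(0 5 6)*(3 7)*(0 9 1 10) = (0 5 6 9 1 10)(3 7) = [5, 10, 2, 7, 4, 6, 9, 3, 8, 1, 0]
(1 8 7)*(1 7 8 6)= (8)(1 6)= [0, 6, 2, 3, 4, 5, 1, 7, 8]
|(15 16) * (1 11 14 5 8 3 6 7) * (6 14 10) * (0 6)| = 12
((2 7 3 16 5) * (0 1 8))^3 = (2 16 7 5 3)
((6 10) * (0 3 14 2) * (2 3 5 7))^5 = (0 5 7 2)(3 14)(6 10)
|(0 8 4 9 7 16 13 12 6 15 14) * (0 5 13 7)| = |(0 8 4 9)(5 13 12 6 15 14)(7 16)| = 12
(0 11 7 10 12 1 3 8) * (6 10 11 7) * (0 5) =(0 7 11 6 10 12 1 3 8 5) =[7, 3, 2, 8, 4, 0, 10, 11, 5, 9, 12, 6, 1]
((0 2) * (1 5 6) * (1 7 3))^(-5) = (7)(0 2)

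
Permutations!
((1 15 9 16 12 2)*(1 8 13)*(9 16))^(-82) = ((1 15 16 12 2 8 13))^(-82) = (1 16 2 13 15 12 8)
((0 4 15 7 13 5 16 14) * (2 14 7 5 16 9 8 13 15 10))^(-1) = (0 14 2 10 4)(5 15 7 16 13 8 9)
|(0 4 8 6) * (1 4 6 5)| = |(0 6)(1 4 8 5)| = 4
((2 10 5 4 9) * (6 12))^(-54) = (12)(2 10 5 4 9)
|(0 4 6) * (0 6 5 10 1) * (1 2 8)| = |(0 4 5 10 2 8 1)| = 7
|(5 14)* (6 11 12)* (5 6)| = |(5 14 6 11 12)| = 5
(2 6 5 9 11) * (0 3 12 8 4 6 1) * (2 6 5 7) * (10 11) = (0 3 12 8 4 5 9 10 11 6 7 2 1) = [3, 0, 1, 12, 5, 9, 7, 2, 4, 10, 11, 6, 8]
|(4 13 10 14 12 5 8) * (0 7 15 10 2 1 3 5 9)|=7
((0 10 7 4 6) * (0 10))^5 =(4 6 10 7) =((4 6 10 7))^5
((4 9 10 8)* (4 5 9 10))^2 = (4 8 9 10 5)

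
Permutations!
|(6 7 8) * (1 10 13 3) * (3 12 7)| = 8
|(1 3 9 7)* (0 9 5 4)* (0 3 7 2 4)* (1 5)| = 8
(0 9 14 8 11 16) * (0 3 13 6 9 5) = (0 5)(3 13 6 9 14 8 11 16) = [5, 1, 2, 13, 4, 0, 9, 7, 11, 14, 10, 16, 12, 6, 8, 15, 3]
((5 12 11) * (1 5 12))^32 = ((1 5)(11 12))^32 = (12)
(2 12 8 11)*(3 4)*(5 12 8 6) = (2 8 11)(3 4)(5 12 6) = [0, 1, 8, 4, 3, 12, 5, 7, 11, 9, 10, 2, 6]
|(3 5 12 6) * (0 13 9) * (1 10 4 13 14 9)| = 12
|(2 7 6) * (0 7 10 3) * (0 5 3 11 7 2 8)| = 14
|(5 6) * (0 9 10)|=6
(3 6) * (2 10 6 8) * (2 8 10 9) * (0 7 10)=(0 7 10 6 3)(2 9)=[7, 1, 9, 0, 4, 5, 3, 10, 8, 2, 6]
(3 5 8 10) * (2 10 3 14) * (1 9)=(1 9)(2 10 14)(3 5 8)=[0, 9, 10, 5, 4, 8, 6, 7, 3, 1, 14, 11, 12, 13, 2]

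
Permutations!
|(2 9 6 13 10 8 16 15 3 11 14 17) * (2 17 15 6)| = |(17)(2 9)(3 11 14 15)(6 13 10 8 16)| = 20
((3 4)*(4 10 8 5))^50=((3 10 8 5 4))^50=(10)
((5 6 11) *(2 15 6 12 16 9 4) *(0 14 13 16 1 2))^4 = (0 9 13)(1 11 2 5 15 12 6)(4 16 14)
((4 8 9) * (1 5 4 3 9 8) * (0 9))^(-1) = ((0 9 3)(1 5 4))^(-1) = (0 3 9)(1 4 5)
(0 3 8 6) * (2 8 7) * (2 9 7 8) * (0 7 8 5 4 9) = (0 3 5 4 9 8 6 7) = [3, 1, 2, 5, 9, 4, 7, 0, 6, 8]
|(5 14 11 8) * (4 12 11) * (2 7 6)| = 6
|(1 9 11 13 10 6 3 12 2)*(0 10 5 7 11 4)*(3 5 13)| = |(13)(0 10 6 5 7 11 3 12 2 1 9 4)| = 12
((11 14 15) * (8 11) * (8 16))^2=((8 11 14 15 16))^2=(8 14 16 11 15)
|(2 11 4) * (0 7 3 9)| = |(0 7 3 9)(2 11 4)| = 12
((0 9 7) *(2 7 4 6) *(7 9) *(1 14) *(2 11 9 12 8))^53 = (0 7)(1 14)(2 8 12)(4 6 11 9)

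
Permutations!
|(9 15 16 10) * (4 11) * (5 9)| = 10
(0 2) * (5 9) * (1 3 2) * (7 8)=(0 1 3 2)(5 9)(7 8)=[1, 3, 0, 2, 4, 9, 6, 8, 7, 5]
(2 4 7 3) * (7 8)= [0, 1, 4, 2, 8, 5, 6, 3, 7]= (2 4 8 7 3)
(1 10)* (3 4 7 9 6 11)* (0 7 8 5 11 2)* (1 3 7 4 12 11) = [4, 10, 0, 12, 8, 1, 2, 9, 5, 6, 3, 7, 11] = (0 4 8 5 1 10 3 12 11 7 9 6 2)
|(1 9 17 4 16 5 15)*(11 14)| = 14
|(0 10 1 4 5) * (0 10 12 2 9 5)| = 8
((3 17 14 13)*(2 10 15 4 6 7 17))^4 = ((2 10 15 4 6 7 17 14 13 3))^4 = (2 6 13 15 17)(3 4 14 10 7)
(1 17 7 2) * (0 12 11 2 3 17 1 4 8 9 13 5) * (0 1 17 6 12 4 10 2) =(0 4 8 9 13 5 1 17 7 3 6 12 11)(2 10) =[4, 17, 10, 6, 8, 1, 12, 3, 9, 13, 2, 0, 11, 5, 14, 15, 16, 7]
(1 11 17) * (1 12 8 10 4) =[0, 11, 2, 3, 1, 5, 6, 7, 10, 9, 4, 17, 8, 13, 14, 15, 16, 12] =(1 11 17 12 8 10 4)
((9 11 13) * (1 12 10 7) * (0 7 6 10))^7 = ((0 7 1 12)(6 10)(9 11 13))^7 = (0 12 1 7)(6 10)(9 11 13)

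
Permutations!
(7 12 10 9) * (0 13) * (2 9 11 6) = [13, 1, 9, 3, 4, 5, 2, 12, 8, 7, 11, 6, 10, 0] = (0 13)(2 9 7 12 10 11 6)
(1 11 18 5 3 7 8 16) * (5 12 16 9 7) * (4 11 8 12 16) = (1 8 9 7 12 4 11 18 16)(3 5) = [0, 8, 2, 5, 11, 3, 6, 12, 9, 7, 10, 18, 4, 13, 14, 15, 1, 17, 16]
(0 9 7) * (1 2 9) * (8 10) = (0 1 2 9 7)(8 10) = [1, 2, 9, 3, 4, 5, 6, 0, 10, 7, 8]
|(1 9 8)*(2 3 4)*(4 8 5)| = 7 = |(1 9 5 4 2 3 8)|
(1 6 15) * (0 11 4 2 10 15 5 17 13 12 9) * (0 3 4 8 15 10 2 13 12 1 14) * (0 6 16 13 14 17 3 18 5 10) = (0 11 8 15 17 12 9 18 5 3 4 14 6 10)(1 16 13) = [11, 16, 2, 4, 14, 3, 10, 7, 15, 18, 0, 8, 9, 1, 6, 17, 13, 12, 5]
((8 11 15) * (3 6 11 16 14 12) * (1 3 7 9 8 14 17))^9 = (1 8 12 11)(3 16 7 15)(6 17 9 14)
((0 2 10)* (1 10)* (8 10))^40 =(10)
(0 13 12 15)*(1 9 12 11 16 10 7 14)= (0 13 11 16 10 7 14 1 9 12 15)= [13, 9, 2, 3, 4, 5, 6, 14, 8, 12, 7, 16, 15, 11, 1, 0, 10]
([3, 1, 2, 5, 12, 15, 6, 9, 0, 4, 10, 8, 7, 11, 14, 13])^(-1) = (0 8 11 13 15 5 3)(4 9 7 12)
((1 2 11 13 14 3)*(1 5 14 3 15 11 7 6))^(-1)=((1 2 7 6)(3 5 14 15 11 13))^(-1)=(1 6 7 2)(3 13 11 15 14 5)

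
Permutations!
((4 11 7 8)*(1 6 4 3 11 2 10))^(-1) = (1 10 2 4 6)(3 8 7 11)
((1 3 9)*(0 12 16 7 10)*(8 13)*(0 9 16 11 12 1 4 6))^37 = ((0 1 3 16 7 10 9 4 6)(8 13)(11 12))^37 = (0 1 3 16 7 10 9 4 6)(8 13)(11 12)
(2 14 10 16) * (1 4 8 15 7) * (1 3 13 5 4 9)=[0, 9, 14, 13, 8, 4, 6, 3, 15, 1, 16, 11, 12, 5, 10, 7, 2]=(1 9)(2 14 10 16)(3 13 5 4 8 15 7)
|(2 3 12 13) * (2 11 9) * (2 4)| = |(2 3 12 13 11 9 4)| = 7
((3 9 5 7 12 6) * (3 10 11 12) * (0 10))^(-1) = ((0 10 11 12 6)(3 9 5 7))^(-1) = (0 6 12 11 10)(3 7 5 9)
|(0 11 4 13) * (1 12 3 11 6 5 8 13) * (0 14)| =|(0 6 5 8 13 14)(1 12 3 11 4)| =30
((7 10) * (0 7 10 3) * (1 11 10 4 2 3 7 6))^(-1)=(0 3 2 4 10 11 1 6)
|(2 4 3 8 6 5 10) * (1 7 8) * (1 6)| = |(1 7 8)(2 4 3 6 5 10)| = 6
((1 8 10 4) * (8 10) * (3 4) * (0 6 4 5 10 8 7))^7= ((0 6 4 1 8 7)(3 5 10))^7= (0 6 4 1 8 7)(3 5 10)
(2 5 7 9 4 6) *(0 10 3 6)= (0 10 3 6 2 5 7 9 4)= [10, 1, 5, 6, 0, 7, 2, 9, 8, 4, 3]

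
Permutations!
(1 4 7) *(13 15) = (1 4 7)(13 15) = [0, 4, 2, 3, 7, 5, 6, 1, 8, 9, 10, 11, 12, 15, 14, 13]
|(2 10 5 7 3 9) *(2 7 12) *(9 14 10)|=8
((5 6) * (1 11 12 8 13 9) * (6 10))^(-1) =((1 11 12 8 13 9)(5 10 6))^(-1) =(1 9 13 8 12 11)(5 6 10)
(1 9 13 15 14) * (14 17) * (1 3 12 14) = (1 9 13 15 17)(3 12 14) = [0, 9, 2, 12, 4, 5, 6, 7, 8, 13, 10, 11, 14, 15, 3, 17, 16, 1]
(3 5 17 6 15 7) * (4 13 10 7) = (3 5 17 6 15 4 13 10 7) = [0, 1, 2, 5, 13, 17, 15, 3, 8, 9, 7, 11, 12, 10, 14, 4, 16, 6]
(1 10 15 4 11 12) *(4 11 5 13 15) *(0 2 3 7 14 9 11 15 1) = [2, 10, 3, 7, 5, 13, 6, 14, 8, 11, 4, 12, 0, 1, 9, 15] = (15)(0 2 3 7 14 9 11 12)(1 10 4 5 13)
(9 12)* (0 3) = (0 3)(9 12) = [3, 1, 2, 0, 4, 5, 6, 7, 8, 12, 10, 11, 9]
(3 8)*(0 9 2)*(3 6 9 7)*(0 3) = (0 7)(2 3 8 6 9) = [7, 1, 3, 8, 4, 5, 9, 0, 6, 2]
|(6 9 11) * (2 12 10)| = |(2 12 10)(6 9 11)| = 3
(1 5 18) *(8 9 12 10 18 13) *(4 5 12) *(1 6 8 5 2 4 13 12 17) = [0, 17, 4, 3, 2, 12, 8, 7, 9, 13, 18, 11, 10, 5, 14, 15, 16, 1, 6] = (1 17)(2 4)(5 12 10 18 6 8 9 13)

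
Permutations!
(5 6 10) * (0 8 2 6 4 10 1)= [8, 0, 6, 3, 10, 4, 1, 7, 2, 9, 5]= (0 8 2 6 1)(4 10 5)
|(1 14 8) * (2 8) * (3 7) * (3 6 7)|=4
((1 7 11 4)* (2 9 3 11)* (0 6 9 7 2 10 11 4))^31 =(0 6 9 3 4 1 2 7 10 11)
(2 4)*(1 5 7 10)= [0, 5, 4, 3, 2, 7, 6, 10, 8, 9, 1]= (1 5 7 10)(2 4)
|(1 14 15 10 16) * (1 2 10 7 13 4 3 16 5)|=|(1 14 15 7 13 4 3 16 2 10 5)|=11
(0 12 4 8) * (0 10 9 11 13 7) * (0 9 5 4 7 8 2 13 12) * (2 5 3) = [0, 1, 13, 2, 5, 4, 6, 9, 10, 11, 3, 12, 7, 8] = (2 13 8 10 3)(4 5)(7 9 11 12)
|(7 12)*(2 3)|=2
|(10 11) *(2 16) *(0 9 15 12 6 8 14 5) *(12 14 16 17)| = 30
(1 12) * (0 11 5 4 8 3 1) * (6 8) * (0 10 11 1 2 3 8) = (0 1 12 10 11 5 4 6)(2 3) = [1, 12, 3, 2, 6, 4, 0, 7, 8, 9, 11, 5, 10]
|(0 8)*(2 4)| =|(0 8)(2 4)| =2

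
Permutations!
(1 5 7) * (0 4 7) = [4, 5, 2, 3, 7, 0, 6, 1] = (0 4 7 1 5)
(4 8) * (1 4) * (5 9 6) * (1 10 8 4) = (5 9 6)(8 10) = [0, 1, 2, 3, 4, 9, 5, 7, 10, 6, 8]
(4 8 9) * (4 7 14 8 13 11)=(4 13 11)(7 14 8 9)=[0, 1, 2, 3, 13, 5, 6, 14, 9, 7, 10, 4, 12, 11, 8]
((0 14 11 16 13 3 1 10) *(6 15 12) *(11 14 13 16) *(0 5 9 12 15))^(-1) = ((16)(0 13 3 1 10 5 9 12 6))^(-1) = (16)(0 6 12 9 5 10 1 3 13)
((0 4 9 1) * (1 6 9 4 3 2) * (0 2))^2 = ((0 3)(1 2)(6 9))^2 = (9)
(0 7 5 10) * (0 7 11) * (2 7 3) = [11, 1, 7, 2, 4, 10, 6, 5, 8, 9, 3, 0] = (0 11)(2 7 5 10 3)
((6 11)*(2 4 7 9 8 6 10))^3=((2 4 7 9 8 6 11 10))^3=(2 9 11 4 8 10 7 6)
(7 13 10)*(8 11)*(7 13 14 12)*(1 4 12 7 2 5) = [0, 4, 5, 3, 12, 1, 6, 14, 11, 9, 13, 8, 2, 10, 7] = (1 4 12 2 5)(7 14)(8 11)(10 13)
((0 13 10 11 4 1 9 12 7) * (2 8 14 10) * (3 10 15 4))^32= ((0 13 2 8 14 15 4 1 9 12 7)(3 10 11))^32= (0 7 12 9 1 4 15 14 8 2 13)(3 11 10)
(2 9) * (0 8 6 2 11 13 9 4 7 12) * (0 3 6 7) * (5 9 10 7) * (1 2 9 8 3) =[3, 2, 4, 6, 0, 8, 9, 12, 5, 11, 7, 13, 1, 10] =(0 3 6 9 11 13 10 7 12 1 2 4)(5 8)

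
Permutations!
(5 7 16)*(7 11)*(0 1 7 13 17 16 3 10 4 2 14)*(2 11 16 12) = (0 1 7 3 10 4 11 13 17 12 2 14)(5 16) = [1, 7, 14, 10, 11, 16, 6, 3, 8, 9, 4, 13, 2, 17, 0, 15, 5, 12]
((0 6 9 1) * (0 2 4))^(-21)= (0 1)(2 6)(4 9)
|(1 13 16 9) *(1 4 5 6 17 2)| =9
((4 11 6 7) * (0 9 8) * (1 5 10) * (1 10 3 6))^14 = ((0 9 8)(1 5 3 6 7 4 11))^14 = (11)(0 8 9)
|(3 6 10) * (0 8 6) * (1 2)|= |(0 8 6 10 3)(1 2)|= 10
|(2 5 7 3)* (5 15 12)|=|(2 15 12 5 7 3)|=6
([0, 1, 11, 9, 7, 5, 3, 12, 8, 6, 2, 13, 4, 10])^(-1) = [0, 1, 10, 6, 12, 5, 9, 4, 8, 3, 13, 2, 7, 11]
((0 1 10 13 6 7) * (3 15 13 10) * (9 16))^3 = (0 15 7 3 6 1 13)(9 16)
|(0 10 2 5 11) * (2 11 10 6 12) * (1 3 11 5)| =|(0 6 12 2 1 3 11)(5 10)| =14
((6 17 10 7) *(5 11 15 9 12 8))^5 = (5 8 12 9 15 11)(6 17 10 7) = ((5 11 15 9 12 8)(6 17 10 7))^5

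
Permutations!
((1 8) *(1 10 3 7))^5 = (10)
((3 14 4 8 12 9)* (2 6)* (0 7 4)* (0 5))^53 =((0 7 4 8 12 9 3 14 5)(2 6))^53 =(0 5 14 3 9 12 8 4 7)(2 6)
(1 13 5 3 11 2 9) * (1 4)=[0, 13, 9, 11, 1, 3, 6, 7, 8, 4, 10, 2, 12, 5]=(1 13 5 3 11 2 9 4)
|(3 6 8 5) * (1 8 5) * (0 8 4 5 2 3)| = 15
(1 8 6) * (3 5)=(1 8 6)(3 5)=[0, 8, 2, 5, 4, 3, 1, 7, 6]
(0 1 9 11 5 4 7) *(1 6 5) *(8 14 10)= (0 6 5 4 7)(1 9 11)(8 14 10)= [6, 9, 2, 3, 7, 4, 5, 0, 14, 11, 8, 1, 12, 13, 10]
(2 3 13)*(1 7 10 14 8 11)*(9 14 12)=(1 7 10 12 9 14 8 11)(2 3 13)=[0, 7, 3, 13, 4, 5, 6, 10, 11, 14, 12, 1, 9, 2, 8]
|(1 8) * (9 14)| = 2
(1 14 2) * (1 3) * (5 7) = (1 14 2 3)(5 7) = [0, 14, 3, 1, 4, 7, 6, 5, 8, 9, 10, 11, 12, 13, 2]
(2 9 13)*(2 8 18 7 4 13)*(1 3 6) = (1 3 6)(2 9)(4 13 8 18 7) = [0, 3, 9, 6, 13, 5, 1, 4, 18, 2, 10, 11, 12, 8, 14, 15, 16, 17, 7]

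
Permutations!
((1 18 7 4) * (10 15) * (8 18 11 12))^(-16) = (1 7 8 11 4 18 12)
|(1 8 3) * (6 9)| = 6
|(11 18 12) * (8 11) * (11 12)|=2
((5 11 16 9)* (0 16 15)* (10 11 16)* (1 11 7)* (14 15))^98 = (5 9 16)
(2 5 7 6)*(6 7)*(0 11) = (0 11)(2 5 6) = [11, 1, 5, 3, 4, 6, 2, 7, 8, 9, 10, 0]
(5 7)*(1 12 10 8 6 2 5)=(1 12 10 8 6 2 5 7)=[0, 12, 5, 3, 4, 7, 2, 1, 6, 9, 8, 11, 10]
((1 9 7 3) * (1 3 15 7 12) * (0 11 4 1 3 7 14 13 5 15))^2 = (0 4 9 3)(1 12 7 11)(5 14)(13 15)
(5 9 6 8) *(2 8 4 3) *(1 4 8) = (1 4 3 2)(5 9 6 8) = [0, 4, 1, 2, 3, 9, 8, 7, 5, 6]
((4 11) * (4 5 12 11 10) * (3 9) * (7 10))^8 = (4 10 7)(5 11 12)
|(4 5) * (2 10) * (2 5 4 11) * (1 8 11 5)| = 5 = |(1 8 11 2 10)|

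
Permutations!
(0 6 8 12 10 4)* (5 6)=(0 5 6 8 12 10 4)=[5, 1, 2, 3, 0, 6, 8, 7, 12, 9, 4, 11, 10]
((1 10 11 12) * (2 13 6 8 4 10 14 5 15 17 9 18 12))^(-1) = ((1 14 5 15 17 9 18 12)(2 13 6 8 4 10 11))^(-1) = (1 12 18 9 17 15 5 14)(2 11 10 4 8 6 13)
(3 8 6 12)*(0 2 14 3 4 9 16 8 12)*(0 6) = (0 2 14 3 12 4 9 16 8) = [2, 1, 14, 12, 9, 5, 6, 7, 0, 16, 10, 11, 4, 13, 3, 15, 8]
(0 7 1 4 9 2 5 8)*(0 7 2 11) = (0 2 5 8 7 1 4 9 11) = [2, 4, 5, 3, 9, 8, 6, 1, 7, 11, 10, 0]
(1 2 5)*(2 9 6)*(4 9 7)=(1 7 4 9 6 2 5)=[0, 7, 5, 3, 9, 1, 2, 4, 8, 6]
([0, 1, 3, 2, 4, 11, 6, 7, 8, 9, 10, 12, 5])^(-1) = (2 3)(5 12 11)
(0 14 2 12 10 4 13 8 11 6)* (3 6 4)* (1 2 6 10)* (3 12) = [14, 2, 3, 10, 13, 5, 0, 7, 11, 9, 12, 4, 1, 8, 6] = (0 14 6)(1 2 3 10 12)(4 13 8 11)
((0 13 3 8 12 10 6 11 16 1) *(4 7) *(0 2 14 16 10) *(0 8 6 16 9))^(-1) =((0 13 3 6 11 10 16 1 2 14 9)(4 7)(8 12))^(-1) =(0 9 14 2 1 16 10 11 6 3 13)(4 7)(8 12)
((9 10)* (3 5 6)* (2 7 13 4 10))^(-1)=(2 9 10 4 13 7)(3 6 5)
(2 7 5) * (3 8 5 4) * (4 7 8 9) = (2 8 5)(3 9 4) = [0, 1, 8, 9, 3, 2, 6, 7, 5, 4]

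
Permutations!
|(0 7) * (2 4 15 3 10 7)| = 7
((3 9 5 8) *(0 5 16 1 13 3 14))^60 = ((0 5 8 14)(1 13 3 9 16))^60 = (16)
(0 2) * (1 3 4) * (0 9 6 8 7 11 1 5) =(0 2 9 6 8 7 11 1 3 4 5) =[2, 3, 9, 4, 5, 0, 8, 11, 7, 6, 10, 1]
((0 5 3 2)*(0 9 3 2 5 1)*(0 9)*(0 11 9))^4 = (2 5 3 9 11)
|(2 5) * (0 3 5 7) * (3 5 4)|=4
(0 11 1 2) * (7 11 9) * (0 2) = [9, 0, 2, 3, 4, 5, 6, 11, 8, 7, 10, 1] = (0 9 7 11 1)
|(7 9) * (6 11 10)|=6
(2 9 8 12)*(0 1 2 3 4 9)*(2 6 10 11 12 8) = (0 1 6 10 11 12 3 4 9 2) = [1, 6, 0, 4, 9, 5, 10, 7, 8, 2, 11, 12, 3]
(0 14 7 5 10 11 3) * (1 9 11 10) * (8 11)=[14, 9, 2, 0, 4, 1, 6, 5, 11, 8, 10, 3, 12, 13, 7]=(0 14 7 5 1 9 8 11 3)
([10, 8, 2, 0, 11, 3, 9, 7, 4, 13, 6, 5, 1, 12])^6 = (0 1)(3 12)(4 6)(5 13)(8 10)(9 11)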